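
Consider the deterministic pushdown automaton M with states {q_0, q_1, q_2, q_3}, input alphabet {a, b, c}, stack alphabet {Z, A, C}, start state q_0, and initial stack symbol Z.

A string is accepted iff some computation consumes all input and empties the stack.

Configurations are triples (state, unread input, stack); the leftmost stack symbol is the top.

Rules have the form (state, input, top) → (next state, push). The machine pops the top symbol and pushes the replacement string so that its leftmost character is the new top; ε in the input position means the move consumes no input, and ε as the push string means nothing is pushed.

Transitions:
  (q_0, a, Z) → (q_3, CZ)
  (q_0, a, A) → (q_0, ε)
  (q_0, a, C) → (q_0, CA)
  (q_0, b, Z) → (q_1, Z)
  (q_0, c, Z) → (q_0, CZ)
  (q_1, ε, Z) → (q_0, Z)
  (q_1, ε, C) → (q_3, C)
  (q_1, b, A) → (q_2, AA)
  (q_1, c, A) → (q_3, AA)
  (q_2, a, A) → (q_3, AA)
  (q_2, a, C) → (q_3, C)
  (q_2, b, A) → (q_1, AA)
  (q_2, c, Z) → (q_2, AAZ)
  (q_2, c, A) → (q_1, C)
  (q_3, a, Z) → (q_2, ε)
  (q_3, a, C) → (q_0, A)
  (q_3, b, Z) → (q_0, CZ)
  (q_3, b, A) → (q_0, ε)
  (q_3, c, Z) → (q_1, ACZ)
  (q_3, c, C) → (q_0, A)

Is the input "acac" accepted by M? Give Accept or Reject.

Reject

(q_0, acac, Z)
  read a, top Z: go to q_3, push CZ → (q_3, cac, CZ)
  read c, top C: go to q_0, push A → (q_0, ac, AZ)
  read a, top A: go to q_0, push ε → (q_0, c, Z)
  read c, top Z: go to q_0, push CZ → (q_0, ε, CZ)
All input consumed; stack is CZ, not empty, and no further ε-move applies.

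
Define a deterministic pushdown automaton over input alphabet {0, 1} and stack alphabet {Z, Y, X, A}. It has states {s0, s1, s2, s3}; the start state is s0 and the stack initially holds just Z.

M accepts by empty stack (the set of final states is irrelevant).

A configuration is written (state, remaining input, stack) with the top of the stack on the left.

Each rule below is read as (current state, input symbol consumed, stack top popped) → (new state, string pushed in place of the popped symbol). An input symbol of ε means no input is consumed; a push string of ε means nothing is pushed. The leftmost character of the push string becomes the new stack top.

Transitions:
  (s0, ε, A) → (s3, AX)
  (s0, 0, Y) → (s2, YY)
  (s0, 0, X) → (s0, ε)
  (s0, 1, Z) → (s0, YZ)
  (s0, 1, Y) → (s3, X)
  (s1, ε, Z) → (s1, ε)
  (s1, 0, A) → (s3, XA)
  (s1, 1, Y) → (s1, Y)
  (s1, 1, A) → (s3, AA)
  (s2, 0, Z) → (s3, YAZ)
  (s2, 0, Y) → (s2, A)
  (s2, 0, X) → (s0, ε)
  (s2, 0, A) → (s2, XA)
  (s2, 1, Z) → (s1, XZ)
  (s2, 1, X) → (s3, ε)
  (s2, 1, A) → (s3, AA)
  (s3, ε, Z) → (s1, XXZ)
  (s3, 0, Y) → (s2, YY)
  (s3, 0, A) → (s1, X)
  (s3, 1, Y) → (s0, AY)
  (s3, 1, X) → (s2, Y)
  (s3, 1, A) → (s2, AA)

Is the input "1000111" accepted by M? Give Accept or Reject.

(s0, 1000111, Z)
  read 1, top Z: go to s0, push YZ → (s0, 000111, YZ)
  read 0, top Y: go to s2, push YY → (s2, 00111, YYZ)
  read 0, top Y: go to s2, push A → (s2, 0111, AYZ)
  read 0, top A: go to s2, push XA → (s2, 111, XAYZ)
  read 1, top X: go to s3, push ε → (s3, 11, AYZ)
  read 1, top A: go to s2, push AA → (s2, 1, AAYZ)
  read 1, top A: go to s3, push AA → (s3, ε, AAAYZ)
All input consumed; stack is AAAYZ, not empty, and no further ε-move applies.

Reject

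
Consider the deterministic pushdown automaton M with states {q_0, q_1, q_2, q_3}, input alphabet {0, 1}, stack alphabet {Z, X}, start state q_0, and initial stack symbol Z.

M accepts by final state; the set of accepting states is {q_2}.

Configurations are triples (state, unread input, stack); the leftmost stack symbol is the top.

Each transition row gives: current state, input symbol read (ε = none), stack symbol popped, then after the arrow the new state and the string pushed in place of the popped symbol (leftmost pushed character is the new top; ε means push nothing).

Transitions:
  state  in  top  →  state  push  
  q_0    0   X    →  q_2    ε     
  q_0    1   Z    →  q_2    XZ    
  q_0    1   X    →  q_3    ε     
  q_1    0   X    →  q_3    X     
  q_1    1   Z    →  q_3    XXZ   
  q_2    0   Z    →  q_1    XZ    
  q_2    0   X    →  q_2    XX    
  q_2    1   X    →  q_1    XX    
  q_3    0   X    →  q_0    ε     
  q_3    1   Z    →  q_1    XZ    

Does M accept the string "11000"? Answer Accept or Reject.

(q_0, 11000, Z)
  read 1, top Z: go to q_2, push XZ → (q_2, 1000, XZ)
  read 1, top X: go to q_1, push XX → (q_1, 000, XXZ)
  read 0, top X: go to q_3, push X → (q_3, 00, XXZ)
  read 0, top X: go to q_0, push ε → (q_0, 0, XZ)
  read 0, top X: go to q_2, push ε → (q_2, ε, Z)
All input consumed; state q_2 ∈ F.

Accept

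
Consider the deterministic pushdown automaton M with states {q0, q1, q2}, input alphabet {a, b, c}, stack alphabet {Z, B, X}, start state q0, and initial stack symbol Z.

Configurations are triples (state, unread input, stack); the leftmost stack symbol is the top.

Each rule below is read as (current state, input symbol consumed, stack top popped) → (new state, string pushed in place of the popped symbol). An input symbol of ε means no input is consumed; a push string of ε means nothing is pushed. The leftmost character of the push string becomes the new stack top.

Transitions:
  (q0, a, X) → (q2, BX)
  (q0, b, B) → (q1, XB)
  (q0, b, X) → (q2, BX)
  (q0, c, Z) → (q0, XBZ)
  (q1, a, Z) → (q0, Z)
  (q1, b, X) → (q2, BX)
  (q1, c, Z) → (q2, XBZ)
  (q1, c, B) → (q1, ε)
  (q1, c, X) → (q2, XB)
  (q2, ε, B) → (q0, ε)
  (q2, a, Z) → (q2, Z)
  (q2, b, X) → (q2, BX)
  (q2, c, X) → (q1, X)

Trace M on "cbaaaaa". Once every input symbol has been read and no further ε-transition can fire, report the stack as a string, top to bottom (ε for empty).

XBZ

(q0, cbaaaaa, Z) ⊢ (q0, baaaaa, XBZ) ⊢ (q2, aaaaa, BXBZ) ⊢ (q0, aaaaa, XBZ) ⊢ (q2, aaaa, BXBZ) ⊢ (q0, aaaa, XBZ) ⊢ (q2, aaa, BXBZ) ⊢ (q0, aaa, XBZ) ⊢ (q2, aa, BXBZ) ⊢ (q0, aa, XBZ) ⊢ (q2, a, BXBZ) ⊢ (q0, a, XBZ) ⊢ (q2, ε, BXBZ) ⊢ (q0, ε, XBZ)
All input consumed in state q0 with stack XBZ.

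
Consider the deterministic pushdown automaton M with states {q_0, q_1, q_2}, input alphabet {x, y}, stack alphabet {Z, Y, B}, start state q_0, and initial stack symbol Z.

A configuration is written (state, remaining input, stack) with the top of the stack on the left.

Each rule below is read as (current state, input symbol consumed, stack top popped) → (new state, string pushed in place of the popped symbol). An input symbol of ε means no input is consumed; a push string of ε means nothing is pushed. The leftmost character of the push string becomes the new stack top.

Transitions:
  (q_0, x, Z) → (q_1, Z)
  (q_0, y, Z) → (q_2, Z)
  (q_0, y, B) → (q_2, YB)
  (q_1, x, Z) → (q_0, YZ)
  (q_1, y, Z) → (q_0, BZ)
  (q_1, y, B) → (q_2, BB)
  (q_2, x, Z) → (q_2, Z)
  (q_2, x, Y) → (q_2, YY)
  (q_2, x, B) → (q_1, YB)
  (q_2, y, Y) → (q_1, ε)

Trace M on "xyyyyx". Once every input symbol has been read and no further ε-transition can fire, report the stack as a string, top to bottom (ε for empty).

(q_0, xyyyyx, Z)
  read x, top Z: go to q_1, push Z → (q_1, yyyyx, Z)
  read y, top Z: go to q_0, push BZ → (q_0, yyyx, BZ)
  read y, top B: go to q_2, push YB → (q_2, yyx, YBZ)
  read y, top Y: go to q_1, push ε → (q_1, yx, BZ)
  read y, top B: go to q_2, push BB → (q_2, x, BBZ)
  read x, top B: go to q_1, push YB → (q_1, ε, YBBZ)
All input consumed in state q_1 with stack YBBZ.

YBBZ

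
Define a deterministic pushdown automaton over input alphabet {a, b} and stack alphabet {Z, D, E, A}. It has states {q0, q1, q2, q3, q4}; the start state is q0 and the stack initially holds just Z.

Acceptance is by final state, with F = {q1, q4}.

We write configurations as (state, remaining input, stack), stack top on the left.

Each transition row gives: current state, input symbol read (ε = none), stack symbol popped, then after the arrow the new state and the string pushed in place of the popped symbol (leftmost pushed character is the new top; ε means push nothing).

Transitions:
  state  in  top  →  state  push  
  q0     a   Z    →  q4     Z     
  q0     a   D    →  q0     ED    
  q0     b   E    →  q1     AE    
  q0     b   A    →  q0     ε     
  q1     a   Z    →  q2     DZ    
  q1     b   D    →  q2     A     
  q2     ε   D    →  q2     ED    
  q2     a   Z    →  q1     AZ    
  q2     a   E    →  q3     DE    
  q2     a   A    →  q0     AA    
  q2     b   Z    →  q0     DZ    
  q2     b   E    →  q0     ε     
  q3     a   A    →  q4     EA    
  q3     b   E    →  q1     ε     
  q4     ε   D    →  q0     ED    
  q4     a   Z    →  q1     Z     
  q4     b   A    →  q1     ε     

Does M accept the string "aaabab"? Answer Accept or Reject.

(q0, aaabab, Z) ⊢ (q4, aabab, Z) ⊢ (q1, abab, Z) ⊢ (q2, bab, DZ) ⊢ (q2, bab, EDZ) ⊢ (q0, ab, DZ) ⊢ (q0, b, EDZ) ⊢ (q1, ε, AEDZ)
All input consumed; state q1 ∈ F.

Accept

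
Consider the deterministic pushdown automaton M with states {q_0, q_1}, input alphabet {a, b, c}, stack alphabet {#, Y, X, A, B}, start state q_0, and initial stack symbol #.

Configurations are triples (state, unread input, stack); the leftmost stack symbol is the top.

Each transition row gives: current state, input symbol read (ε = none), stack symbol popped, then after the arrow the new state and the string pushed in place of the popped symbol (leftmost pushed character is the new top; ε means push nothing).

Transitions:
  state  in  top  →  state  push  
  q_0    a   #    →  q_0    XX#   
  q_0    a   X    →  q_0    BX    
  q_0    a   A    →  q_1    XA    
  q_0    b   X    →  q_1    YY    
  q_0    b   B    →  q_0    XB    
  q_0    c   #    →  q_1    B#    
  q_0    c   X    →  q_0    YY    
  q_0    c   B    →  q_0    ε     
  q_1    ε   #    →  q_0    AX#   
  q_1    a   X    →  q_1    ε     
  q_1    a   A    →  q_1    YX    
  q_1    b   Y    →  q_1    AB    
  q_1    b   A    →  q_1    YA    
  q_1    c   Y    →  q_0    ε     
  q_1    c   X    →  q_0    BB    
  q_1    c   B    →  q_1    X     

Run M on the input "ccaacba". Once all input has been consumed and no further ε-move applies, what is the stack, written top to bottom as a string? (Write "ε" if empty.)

(q_0, ccaacba, #)
  read c, top #: go to q_1, push B# → (q_1, caacba, B#)
  read c, top B: go to q_1, push X → (q_1, aacba, X#)
  read a, top X: go to q_1, push ε → (q_1, acba, #)
  ε-move, top #: go to q_0, push AX# → (q_0, acba, AX#)
  read a, top A: go to q_1, push XA → (q_1, cba, XAX#)
  read c, top X: go to q_0, push BB → (q_0, ba, BBAX#)
  read b, top B: go to q_0, push XB → (q_0, a, XBBAX#)
  read a, top X: go to q_0, push BX → (q_0, ε, BXBBAX#)
All input consumed in state q_0 with stack BXBBAX#.

BXBBAX#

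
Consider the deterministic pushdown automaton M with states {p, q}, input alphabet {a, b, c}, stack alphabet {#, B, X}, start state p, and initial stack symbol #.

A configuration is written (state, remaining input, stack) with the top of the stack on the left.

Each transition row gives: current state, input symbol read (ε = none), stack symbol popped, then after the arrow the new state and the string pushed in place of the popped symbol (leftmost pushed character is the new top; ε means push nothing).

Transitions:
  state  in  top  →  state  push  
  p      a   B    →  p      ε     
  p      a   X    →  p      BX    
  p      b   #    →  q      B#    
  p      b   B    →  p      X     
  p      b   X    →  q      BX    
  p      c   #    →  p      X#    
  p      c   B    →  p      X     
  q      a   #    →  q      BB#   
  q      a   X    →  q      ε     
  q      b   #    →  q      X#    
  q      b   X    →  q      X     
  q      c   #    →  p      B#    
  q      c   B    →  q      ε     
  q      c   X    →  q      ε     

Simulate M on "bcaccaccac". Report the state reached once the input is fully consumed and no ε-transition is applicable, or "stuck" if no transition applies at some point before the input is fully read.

(p, bcaccaccac, #) ⊢ (q, caccaccac, B#) ⊢ (q, accaccac, #) ⊢ (q, ccaccac, BB#) ⊢ (q, caccac, B#) ⊢ (q, accac, #) ⊢ (q, ccac, BB#) ⊢ (q, cac, B#) ⊢ (q, ac, #) ⊢ (q, c, BB#) ⊢ (q, ε, B#)
All input consumed; M is in state q.

q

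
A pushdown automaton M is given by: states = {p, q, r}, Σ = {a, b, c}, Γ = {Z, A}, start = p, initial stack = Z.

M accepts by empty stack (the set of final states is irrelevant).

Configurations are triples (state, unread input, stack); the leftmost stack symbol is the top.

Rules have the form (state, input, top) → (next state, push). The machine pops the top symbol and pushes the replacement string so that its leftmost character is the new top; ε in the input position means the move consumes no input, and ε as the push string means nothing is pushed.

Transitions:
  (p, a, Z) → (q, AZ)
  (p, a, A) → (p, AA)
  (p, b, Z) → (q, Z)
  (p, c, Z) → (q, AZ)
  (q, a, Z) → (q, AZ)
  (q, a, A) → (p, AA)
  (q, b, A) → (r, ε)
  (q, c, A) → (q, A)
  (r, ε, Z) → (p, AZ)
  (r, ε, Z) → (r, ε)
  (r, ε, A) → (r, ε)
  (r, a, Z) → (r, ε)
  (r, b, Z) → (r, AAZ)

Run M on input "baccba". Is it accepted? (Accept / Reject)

Accept

One accepting computation: (p, baccba, Z) ⊢ (q, accba, Z) ⊢ (q, ccba, AZ) ⊢ (q, cba, AZ) ⊢ (q, ba, AZ) ⊢ (r, a, Z) ⊢ (r, ε, ε)
All input consumed and the stack is empty.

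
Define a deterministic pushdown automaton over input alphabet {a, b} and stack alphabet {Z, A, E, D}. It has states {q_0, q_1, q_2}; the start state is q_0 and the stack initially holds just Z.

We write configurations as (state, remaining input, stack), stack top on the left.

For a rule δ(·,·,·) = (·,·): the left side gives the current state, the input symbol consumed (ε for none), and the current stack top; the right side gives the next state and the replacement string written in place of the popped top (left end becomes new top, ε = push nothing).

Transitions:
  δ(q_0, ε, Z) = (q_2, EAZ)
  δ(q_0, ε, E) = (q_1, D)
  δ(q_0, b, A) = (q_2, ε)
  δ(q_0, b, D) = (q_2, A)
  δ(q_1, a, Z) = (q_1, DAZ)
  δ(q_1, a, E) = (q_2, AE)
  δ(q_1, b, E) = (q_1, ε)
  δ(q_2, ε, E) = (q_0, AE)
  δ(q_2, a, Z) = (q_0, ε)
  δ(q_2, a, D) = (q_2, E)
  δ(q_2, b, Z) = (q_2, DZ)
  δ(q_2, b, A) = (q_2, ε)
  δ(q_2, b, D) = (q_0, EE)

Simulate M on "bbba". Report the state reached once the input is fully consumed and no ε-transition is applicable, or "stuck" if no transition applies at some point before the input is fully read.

(q_0, bbba, Z)
  ε-move, top Z: go to q_2, push EAZ → (q_2, bbba, EAZ)
  ε-move, top E: go to q_0, push AE → (q_0, bbba, AEAZ)
  read b, top A: go to q_2, push ε → (q_2, bba, EAZ)
  ε-move, top E: go to q_0, push AE → (q_0, bba, AEAZ)
  read b, top A: go to q_2, push ε → (q_2, ba, EAZ)
  ε-move, top E: go to q_0, push AE → (q_0, ba, AEAZ)
  read b, top A: go to q_2, push ε → (q_2, a, EAZ)
  ε-move, top E: go to q_0, push AE → (q_0, a, AEAZ)
No transition for (q_0, a, top A); M blocks with input a remaining.

stuck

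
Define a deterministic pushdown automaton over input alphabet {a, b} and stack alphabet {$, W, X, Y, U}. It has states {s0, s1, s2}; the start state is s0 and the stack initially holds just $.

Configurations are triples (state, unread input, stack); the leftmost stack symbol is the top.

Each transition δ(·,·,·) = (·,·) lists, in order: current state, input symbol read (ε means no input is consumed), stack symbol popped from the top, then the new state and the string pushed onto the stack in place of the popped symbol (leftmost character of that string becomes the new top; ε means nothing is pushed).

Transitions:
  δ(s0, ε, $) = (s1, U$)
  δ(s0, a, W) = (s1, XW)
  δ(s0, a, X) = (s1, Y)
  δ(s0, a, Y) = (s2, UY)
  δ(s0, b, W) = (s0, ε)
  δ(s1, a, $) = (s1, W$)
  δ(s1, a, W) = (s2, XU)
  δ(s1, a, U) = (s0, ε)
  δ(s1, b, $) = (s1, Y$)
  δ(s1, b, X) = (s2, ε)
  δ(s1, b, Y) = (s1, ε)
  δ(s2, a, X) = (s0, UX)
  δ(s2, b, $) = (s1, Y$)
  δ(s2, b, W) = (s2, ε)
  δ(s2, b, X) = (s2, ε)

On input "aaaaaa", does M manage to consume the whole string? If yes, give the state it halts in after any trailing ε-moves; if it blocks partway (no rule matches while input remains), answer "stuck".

(s0, aaaaaa, $) ⊢ (s1, aaaaaa, U$) ⊢ (s0, aaaaa, $) ⊢ (s1, aaaaa, U$) ⊢ (s0, aaaa, $) ⊢ (s1, aaaa, U$) ⊢ (s0, aaa, $) ⊢ (s1, aaa, U$) ⊢ (s0, aa, $) ⊢ (s1, aa, U$) ⊢ (s0, a, $) ⊢ (s1, a, U$) ⊢ (s0, ε, $) ⊢ (s1, ε, U$)
All input consumed; M is in state s1.

s1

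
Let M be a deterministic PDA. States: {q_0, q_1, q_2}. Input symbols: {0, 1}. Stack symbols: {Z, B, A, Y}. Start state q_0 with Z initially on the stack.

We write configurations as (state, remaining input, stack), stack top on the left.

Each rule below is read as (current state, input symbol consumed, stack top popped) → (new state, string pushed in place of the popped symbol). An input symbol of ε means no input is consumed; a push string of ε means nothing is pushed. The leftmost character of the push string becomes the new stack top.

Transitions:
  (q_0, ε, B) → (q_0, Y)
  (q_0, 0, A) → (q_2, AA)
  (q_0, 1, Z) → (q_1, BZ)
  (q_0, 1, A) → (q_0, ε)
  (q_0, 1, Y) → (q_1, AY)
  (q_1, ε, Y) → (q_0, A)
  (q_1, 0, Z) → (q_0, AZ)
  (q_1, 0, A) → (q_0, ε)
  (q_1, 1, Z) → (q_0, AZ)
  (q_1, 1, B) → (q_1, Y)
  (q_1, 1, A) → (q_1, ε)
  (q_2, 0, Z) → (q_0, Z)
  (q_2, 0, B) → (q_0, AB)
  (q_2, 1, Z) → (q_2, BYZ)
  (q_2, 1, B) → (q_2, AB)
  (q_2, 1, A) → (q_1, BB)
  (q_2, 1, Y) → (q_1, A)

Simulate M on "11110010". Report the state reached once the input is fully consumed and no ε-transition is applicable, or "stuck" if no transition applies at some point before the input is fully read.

stuck

(q_0, 11110010, Z)
  read 1, top Z: go to q_1, push BZ → (q_1, 1110010, BZ)
  read 1, top B: go to q_1, push Y → (q_1, 110010, YZ)
  ε-move, top Y: go to q_0, push A → (q_0, 110010, AZ)
  read 1, top A: go to q_0, push ε → (q_0, 10010, Z)
  read 1, top Z: go to q_1, push BZ → (q_1, 0010, BZ)
No transition for (q_1, 0, top B); M blocks with input 0010 remaining.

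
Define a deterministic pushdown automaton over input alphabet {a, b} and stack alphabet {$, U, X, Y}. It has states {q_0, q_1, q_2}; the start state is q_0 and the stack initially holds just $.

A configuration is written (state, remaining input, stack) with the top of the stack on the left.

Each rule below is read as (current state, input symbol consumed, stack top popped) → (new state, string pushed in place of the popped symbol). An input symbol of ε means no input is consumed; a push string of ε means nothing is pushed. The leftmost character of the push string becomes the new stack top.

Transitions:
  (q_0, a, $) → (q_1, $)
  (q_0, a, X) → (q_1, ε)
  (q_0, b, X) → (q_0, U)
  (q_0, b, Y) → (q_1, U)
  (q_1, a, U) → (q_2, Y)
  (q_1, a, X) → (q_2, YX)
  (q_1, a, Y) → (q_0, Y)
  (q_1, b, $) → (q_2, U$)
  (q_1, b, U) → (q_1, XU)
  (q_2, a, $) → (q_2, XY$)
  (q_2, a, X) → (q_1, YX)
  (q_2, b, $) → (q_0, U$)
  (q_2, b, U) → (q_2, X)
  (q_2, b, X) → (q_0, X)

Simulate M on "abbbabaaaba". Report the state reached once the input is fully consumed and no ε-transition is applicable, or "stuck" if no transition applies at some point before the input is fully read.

stuck

(q_0, abbbabaaaba, $)
  read a, top $: go to q_1, push $ → (q_1, bbbabaaaba, $)
  read b, top $: go to q_2, push U$ → (q_2, bbabaaaba, U$)
  read b, top U: go to q_2, push X → (q_2, babaaaba, X$)
  read b, top X: go to q_0, push X → (q_0, abaaaba, X$)
  read a, top X: go to q_1, push ε → (q_1, baaaba, $)
  read b, top $: go to q_2, push U$ → (q_2, aaaba, U$)
No transition for (q_2, a, top U); M blocks with input aaaba remaining.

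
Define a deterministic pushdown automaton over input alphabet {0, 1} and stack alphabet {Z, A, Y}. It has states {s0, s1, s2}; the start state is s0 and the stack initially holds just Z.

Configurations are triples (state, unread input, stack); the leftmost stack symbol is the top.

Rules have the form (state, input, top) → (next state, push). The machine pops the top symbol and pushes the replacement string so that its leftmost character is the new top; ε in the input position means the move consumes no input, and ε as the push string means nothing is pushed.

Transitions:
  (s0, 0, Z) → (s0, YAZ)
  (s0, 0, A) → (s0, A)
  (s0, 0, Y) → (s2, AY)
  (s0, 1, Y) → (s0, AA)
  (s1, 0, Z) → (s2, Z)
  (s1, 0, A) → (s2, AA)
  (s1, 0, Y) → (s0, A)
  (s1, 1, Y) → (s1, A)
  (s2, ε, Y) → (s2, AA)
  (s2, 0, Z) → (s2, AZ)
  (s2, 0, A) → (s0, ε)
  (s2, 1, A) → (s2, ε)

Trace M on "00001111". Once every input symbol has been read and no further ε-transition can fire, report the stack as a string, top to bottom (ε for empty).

Z

(s0, 00001111, Z)
  read 0, top Z: go to s0, push YAZ → (s0, 0001111, YAZ)
  read 0, top Y: go to s2, push AY → (s2, 001111, AYAZ)
  read 0, top A: go to s0, push ε → (s0, 01111, YAZ)
  read 0, top Y: go to s2, push AY → (s2, 1111, AYAZ)
  read 1, top A: go to s2, push ε → (s2, 111, YAZ)
  ε-move, top Y: go to s2, push AA → (s2, 111, AAAZ)
  read 1, top A: go to s2, push ε → (s2, 11, AAZ)
  read 1, top A: go to s2, push ε → (s2, 1, AZ)
  read 1, top A: go to s2, push ε → (s2, ε, Z)
All input consumed in state s2 with stack Z.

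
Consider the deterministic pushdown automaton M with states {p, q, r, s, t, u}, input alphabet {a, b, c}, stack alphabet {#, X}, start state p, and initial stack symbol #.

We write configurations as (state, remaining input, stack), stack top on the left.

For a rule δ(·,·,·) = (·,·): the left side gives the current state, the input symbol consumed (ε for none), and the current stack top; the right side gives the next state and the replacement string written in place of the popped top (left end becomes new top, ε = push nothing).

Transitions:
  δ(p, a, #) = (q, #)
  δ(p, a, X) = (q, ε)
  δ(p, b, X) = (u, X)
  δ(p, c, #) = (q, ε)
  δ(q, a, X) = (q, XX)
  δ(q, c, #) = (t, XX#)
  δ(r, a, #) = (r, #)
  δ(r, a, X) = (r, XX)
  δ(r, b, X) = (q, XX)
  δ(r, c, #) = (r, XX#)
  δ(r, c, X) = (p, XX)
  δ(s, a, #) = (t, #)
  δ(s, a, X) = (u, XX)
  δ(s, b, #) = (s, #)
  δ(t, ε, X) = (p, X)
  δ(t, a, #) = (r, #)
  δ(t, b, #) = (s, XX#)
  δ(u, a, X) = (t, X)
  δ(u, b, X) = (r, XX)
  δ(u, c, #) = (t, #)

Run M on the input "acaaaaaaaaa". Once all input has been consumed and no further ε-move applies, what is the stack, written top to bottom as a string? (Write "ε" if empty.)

XXXXXXXXX#

(p, acaaaaaaaaa, #) ⊢ (q, caaaaaaaaa, #) ⊢ (t, aaaaaaaaa, XX#) ⊢ (p, aaaaaaaaa, XX#) ⊢ (q, aaaaaaaa, X#) ⊢ (q, aaaaaaa, XX#) ⊢ (q, aaaaaa, XXX#) ⊢ (q, aaaaa, XXXX#) ⊢ (q, aaaa, XXXXX#) ⊢ (q, aaa, XXXXXX#) ⊢ (q, aa, XXXXXXX#) ⊢ (q, a, XXXXXXXX#) ⊢ (q, ε, XXXXXXXXX#)
All input consumed in state q with stack XXXXXXXXX#.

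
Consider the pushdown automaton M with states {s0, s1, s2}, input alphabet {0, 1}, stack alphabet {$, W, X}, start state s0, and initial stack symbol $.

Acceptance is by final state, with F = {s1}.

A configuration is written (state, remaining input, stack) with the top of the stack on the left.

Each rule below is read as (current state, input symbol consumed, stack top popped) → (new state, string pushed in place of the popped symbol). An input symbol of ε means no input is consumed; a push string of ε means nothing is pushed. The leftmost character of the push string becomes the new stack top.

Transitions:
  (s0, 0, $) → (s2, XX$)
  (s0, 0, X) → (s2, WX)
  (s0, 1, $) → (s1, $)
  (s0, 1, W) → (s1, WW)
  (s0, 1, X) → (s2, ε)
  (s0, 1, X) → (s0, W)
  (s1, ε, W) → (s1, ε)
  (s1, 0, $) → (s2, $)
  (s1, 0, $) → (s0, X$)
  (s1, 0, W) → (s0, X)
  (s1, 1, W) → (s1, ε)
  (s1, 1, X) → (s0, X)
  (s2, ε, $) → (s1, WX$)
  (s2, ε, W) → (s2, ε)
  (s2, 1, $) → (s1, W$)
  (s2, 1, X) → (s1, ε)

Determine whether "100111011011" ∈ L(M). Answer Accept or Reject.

One accepting computation: (s0, 100111011011, $) ⊢ (s1, 00111011011, $) ⊢ (s2, 0111011011, $) ⊢ (s1, 0111011011, WX$) ⊢ (s0, 111011011, XX$) ⊢ (s0, 11011011, WX$) ⊢ (s1, 1011011, WWX$) ⊢ (s1, 011011, WX$) ⊢ (s0, 11011, XX$) ⊢ (s2, 1011, X$) ⊢ (s1, 011, $) ⊢ (s2, 11, $) ⊢ (s1, 1, W$) ⊢ (s1, ε, $)
All input consumed and state s1 ∈ F.

Accept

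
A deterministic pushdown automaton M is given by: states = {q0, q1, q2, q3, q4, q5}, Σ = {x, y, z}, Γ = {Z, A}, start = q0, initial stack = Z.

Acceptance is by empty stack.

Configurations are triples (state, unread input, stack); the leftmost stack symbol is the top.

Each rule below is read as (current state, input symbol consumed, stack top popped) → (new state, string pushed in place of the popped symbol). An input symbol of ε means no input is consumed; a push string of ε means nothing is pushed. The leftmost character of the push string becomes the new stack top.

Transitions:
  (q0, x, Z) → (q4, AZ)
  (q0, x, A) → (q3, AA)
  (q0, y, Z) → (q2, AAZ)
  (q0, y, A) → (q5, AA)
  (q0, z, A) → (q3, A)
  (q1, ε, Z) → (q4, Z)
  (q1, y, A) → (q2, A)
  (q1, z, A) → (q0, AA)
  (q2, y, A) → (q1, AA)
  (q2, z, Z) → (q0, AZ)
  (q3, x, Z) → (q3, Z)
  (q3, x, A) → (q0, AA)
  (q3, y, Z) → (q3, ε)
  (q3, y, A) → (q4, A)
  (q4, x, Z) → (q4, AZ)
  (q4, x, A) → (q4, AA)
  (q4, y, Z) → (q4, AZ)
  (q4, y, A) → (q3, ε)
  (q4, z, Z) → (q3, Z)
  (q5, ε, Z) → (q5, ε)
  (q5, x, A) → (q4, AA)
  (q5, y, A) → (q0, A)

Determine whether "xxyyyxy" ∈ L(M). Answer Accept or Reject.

(q0, xxyyyxy, Z) ⊢ (q4, xyyyxy, AZ) ⊢ (q4, yyyxy, AAZ) ⊢ (q3, yyxy, AZ) ⊢ (q4, yxy, AZ) ⊢ (q3, xy, Z) ⊢ (q3, y, Z) ⊢ (q3, ε, ε)
All input consumed and the stack is empty.

Accept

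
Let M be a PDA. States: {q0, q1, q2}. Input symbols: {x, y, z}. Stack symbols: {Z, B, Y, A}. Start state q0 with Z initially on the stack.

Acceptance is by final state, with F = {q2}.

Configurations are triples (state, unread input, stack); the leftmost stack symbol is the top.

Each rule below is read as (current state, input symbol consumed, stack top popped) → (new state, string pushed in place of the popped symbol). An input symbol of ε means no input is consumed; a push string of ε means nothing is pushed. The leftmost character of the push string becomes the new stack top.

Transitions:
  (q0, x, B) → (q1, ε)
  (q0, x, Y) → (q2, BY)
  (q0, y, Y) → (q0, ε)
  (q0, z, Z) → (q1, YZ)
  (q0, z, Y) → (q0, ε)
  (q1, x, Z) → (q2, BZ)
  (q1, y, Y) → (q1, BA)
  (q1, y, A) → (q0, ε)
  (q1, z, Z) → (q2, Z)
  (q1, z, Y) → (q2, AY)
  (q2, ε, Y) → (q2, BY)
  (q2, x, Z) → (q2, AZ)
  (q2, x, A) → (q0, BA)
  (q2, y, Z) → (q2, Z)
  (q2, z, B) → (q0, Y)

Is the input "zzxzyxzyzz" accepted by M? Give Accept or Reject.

Reject

No computation consumes all input and reaches a final state.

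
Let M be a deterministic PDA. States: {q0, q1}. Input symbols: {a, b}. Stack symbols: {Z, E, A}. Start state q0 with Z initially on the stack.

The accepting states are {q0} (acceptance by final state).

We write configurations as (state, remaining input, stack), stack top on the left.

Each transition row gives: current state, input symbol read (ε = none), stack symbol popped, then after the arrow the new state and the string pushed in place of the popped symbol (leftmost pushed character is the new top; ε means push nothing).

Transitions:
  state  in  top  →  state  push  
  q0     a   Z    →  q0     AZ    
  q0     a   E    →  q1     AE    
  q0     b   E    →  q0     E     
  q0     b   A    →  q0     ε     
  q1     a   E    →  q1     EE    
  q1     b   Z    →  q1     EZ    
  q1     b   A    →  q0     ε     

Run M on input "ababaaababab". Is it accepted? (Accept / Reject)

(q0, ababaaababab, Z)
  read a, top Z: go to q0, push AZ → (q0, babaaababab, AZ)
  read b, top A: go to q0, push ε → (q0, abaaababab, Z)
  read a, top Z: go to q0, push AZ → (q0, baaababab, AZ)
  read b, top A: go to q0, push ε → (q0, aaababab, Z)
  read a, top Z: go to q0, push AZ → (q0, aababab, AZ)
No transition applies at (q0, aababab, AZ); input not fully consumed.

Reject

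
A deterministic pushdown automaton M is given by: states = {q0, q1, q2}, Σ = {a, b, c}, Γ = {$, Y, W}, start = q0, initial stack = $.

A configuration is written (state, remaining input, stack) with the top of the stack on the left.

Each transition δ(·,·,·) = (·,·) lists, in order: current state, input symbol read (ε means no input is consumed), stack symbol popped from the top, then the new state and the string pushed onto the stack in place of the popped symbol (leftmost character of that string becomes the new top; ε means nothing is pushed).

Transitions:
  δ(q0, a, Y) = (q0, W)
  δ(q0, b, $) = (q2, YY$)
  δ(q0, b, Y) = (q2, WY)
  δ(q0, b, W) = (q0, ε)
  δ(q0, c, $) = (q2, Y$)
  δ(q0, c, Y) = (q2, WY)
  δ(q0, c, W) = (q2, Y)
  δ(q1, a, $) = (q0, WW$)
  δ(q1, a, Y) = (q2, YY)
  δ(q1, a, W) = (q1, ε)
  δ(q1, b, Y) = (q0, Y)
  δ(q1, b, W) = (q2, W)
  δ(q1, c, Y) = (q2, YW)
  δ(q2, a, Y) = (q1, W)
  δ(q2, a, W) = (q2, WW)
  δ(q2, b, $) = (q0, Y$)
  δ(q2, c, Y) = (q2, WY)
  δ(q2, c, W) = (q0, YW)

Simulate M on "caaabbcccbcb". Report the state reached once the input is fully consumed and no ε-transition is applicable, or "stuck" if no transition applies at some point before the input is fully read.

q2

(q0, caaabbcccbcb, $) ⊢ (q2, aaabbcccbcb, Y$) ⊢ (q1, aabbcccbcb, W$) ⊢ (q1, abbcccbcb, $) ⊢ (q0, bbcccbcb, WW$) ⊢ (q0, bcccbcb, W$) ⊢ (q0, cccbcb, $) ⊢ (q2, ccbcb, Y$) ⊢ (q2, cbcb, WY$) ⊢ (q0, bcb, YWY$) ⊢ (q2, cb, WYWY$) ⊢ (q0, b, YWYWY$) ⊢ (q2, ε, WYWYWY$)
All input consumed; M is in state q2.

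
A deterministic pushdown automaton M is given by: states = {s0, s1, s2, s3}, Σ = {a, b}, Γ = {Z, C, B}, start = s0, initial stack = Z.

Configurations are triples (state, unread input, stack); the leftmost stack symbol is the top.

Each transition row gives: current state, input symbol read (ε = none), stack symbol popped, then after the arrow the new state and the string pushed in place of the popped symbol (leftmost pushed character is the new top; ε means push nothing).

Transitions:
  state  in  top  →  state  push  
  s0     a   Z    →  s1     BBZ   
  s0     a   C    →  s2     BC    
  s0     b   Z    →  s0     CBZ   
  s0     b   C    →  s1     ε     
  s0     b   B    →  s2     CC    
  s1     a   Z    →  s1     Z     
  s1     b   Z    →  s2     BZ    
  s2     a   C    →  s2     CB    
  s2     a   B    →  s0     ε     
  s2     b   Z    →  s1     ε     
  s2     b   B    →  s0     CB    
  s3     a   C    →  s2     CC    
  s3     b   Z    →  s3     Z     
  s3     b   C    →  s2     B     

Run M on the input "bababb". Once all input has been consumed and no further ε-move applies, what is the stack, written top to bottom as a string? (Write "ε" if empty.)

(s0, bababb, Z)
  read b, top Z: go to s0, push CBZ → (s0, ababb, CBZ)
  read a, top C: go to s2, push BC → (s2, babb, BCBZ)
  read b, top B: go to s0, push CB → (s0, abb, CBCBZ)
  read a, top C: go to s2, push BC → (s2, bb, BCBCBZ)
  read b, top B: go to s0, push CB → (s0, b, CBCBCBZ)
  read b, top C: go to s1, push ε → (s1, ε, BCBCBZ)
All input consumed in state s1 with stack BCBCBZ.

BCBCBZ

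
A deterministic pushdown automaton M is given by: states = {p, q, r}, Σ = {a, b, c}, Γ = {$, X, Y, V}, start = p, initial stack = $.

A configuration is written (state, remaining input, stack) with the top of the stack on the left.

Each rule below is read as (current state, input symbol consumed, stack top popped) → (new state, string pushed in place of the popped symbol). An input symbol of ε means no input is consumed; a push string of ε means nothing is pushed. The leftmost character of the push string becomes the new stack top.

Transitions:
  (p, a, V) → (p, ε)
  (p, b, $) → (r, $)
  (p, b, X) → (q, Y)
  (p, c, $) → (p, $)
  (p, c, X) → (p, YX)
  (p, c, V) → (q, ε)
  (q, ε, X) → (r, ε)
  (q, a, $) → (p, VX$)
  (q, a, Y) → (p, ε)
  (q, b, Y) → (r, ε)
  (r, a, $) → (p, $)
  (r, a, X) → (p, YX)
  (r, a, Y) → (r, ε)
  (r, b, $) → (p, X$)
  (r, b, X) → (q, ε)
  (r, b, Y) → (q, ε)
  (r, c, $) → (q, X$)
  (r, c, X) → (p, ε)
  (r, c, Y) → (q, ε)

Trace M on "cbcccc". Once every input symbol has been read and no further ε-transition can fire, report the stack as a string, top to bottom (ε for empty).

$

(p, cbcccc, $) ⊢ (p, bcccc, $) ⊢ (r, cccc, $) ⊢ (q, ccc, X$) ⊢ (r, ccc, $) ⊢ (q, cc, X$) ⊢ (r, cc, $) ⊢ (q, c, X$) ⊢ (r, c, $) ⊢ (q, ε, X$) ⊢ (r, ε, $)
All input consumed in state r with stack $.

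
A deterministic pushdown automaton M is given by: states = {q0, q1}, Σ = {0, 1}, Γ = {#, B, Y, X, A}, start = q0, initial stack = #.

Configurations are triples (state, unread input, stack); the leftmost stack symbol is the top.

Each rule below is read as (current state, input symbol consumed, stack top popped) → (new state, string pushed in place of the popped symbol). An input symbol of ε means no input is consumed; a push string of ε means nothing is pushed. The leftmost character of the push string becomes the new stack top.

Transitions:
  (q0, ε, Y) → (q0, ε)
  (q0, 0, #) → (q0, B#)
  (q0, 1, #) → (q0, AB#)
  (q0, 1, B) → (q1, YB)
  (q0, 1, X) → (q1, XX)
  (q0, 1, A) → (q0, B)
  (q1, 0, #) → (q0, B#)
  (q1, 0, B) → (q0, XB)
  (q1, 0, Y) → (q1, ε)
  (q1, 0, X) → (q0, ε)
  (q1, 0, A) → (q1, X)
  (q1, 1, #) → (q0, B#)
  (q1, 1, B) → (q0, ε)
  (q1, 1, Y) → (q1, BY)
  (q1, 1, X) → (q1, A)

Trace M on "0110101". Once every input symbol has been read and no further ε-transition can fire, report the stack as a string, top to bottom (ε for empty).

(q0, 0110101, #)
  read 0, top #: go to q0, push B# → (q0, 110101, B#)
  read 1, top B: go to q1, push YB → (q1, 10101, YB#)
  read 1, top Y: go to q1, push BY → (q1, 0101, BYB#)
  read 0, top B: go to q0, push XB → (q0, 101, XBYB#)
  read 1, top X: go to q1, push XX → (q1, 01, XXBYB#)
  read 0, top X: go to q0, push ε → (q0, 1, XBYB#)
  read 1, top X: go to q1, push XX → (q1, ε, XXBYB#)
All input consumed in state q1 with stack XXBYB#.

XXBYB#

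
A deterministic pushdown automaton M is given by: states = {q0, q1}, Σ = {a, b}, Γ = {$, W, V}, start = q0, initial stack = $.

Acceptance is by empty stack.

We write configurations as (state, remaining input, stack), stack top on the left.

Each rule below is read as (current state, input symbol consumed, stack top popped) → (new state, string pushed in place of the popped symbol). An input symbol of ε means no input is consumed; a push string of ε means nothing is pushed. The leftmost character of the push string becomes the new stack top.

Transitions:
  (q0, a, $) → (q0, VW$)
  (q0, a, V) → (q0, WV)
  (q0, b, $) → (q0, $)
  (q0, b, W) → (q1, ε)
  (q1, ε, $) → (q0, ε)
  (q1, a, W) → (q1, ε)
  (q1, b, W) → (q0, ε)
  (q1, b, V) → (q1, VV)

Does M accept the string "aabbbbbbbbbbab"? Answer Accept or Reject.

(q0, aabbbbbbbbbbab, $)
  read a, top $: go to q0, push VW$ → (q0, abbbbbbbbbbab, VW$)
  read a, top V: go to q0, push WV → (q0, bbbbbbbbbbab, WVW$)
  read b, top W: go to q1, push ε → (q1, bbbbbbbbbab, VW$)
  read b, top V: go to q1, push VV → (q1, bbbbbbbbab, VVW$)
  read b, top V: go to q1, push VV → (q1, bbbbbbbab, VVVW$)
  read b, top V: go to q1, push VV → (q1, bbbbbbab, VVVVW$)
  read b, top V: go to q1, push VV → (q1, bbbbbab, VVVVVW$)
  read b, top V: go to q1, push VV → (q1, bbbbab, VVVVVVW$)
  read b, top V: go to q1, push VV → (q1, bbbab, VVVVVVVW$)
  read b, top V: go to q1, push VV → (q1, bbab, VVVVVVVVW$)
  read b, top V: go to q1, push VV → (q1, bab, VVVVVVVVVW$)
  read b, top V: go to q1, push VV → (q1, ab, VVVVVVVVVVW$)
No transition applies at (q1, ab, VVVVVVVVVVW$); input not fully consumed.

Reject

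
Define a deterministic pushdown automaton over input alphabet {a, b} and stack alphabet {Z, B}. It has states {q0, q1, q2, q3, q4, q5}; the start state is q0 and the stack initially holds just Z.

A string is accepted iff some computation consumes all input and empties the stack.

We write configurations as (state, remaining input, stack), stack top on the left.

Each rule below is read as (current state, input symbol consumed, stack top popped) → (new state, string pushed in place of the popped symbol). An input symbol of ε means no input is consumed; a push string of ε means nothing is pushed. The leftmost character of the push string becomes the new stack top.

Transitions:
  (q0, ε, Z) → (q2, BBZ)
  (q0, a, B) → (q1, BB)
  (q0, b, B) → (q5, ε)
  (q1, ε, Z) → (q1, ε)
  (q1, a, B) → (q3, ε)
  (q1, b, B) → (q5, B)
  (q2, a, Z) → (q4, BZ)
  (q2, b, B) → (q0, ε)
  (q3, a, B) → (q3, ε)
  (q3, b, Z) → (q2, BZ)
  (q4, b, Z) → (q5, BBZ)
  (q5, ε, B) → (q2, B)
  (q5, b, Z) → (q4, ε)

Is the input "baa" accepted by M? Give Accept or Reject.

(q0, baa, Z)
  ε-move, top Z: go to q2, push BBZ → (q2, baa, BBZ)
  read b, top B: go to q0, push ε → (q0, aa, BZ)
  read a, top B: go to q1, push BB → (q1, a, BBZ)
  read a, top B: go to q3, push ε → (q3, ε, BZ)
All input consumed; stack is BZ, not empty, and no further ε-move applies.

Reject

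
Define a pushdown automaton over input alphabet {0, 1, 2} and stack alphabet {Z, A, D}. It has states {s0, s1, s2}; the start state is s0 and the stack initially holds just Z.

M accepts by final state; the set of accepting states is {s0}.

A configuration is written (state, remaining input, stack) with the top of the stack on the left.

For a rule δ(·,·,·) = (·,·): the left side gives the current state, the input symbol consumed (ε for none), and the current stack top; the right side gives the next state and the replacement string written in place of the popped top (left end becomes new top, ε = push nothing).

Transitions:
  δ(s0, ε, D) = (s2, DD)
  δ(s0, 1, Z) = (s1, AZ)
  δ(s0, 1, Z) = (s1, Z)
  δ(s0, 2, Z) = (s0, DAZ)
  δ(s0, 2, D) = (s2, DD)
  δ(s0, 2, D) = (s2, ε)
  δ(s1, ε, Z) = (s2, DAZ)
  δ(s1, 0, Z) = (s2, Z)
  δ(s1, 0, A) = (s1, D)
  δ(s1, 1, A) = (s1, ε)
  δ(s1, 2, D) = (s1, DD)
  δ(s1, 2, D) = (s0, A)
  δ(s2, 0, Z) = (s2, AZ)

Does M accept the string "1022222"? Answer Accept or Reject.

Accept

One accepting computation: (s0, 1022222, Z) ⊢ (s1, 022222, AZ) ⊢ (s1, 22222, DZ) ⊢ (s1, 2222, DDZ) ⊢ (s1, 222, DDDZ) ⊢ (s1, 22, DDDDZ) ⊢ (s1, 2, DDDDDZ) ⊢ (s0, ε, ADDDDZ)
All input consumed and state s0 ∈ F.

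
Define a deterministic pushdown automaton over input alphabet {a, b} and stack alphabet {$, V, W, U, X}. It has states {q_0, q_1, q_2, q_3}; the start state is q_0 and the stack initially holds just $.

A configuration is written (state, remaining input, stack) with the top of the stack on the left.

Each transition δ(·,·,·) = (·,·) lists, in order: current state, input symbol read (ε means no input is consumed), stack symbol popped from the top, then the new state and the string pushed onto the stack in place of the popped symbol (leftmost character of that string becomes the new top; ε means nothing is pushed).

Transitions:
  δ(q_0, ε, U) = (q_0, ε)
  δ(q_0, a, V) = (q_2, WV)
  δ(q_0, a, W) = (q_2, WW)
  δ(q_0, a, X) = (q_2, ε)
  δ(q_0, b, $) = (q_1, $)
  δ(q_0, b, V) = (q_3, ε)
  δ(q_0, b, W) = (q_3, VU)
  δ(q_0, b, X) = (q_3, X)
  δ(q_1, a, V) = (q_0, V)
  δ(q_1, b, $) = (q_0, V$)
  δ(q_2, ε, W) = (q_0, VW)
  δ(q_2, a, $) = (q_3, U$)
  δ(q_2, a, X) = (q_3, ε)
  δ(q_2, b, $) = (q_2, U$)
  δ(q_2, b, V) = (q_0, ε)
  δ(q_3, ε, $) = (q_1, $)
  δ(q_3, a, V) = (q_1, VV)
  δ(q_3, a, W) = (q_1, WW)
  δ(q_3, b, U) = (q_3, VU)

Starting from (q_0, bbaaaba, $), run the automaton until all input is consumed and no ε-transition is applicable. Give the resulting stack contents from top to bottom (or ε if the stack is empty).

WWVWVWV$

(q_0, bbaaaba, $)
  read b, top $: go to q_1, push $ → (q_1, baaaba, $)
  read b, top $: go to q_0, push V$ → (q_0, aaaba, V$)
  read a, top V: go to q_2, push WV → (q_2, aaba, WV$)
  ε-move, top W: go to q_0, push VW → (q_0, aaba, VWV$)
  read a, top V: go to q_2, push WV → (q_2, aba, WVWV$)
  ε-move, top W: go to q_0, push VW → (q_0, aba, VWVWV$)
  read a, top V: go to q_2, push WV → (q_2, ba, WVWVWV$)
  ε-move, top W: go to q_0, push VW → (q_0, ba, VWVWVWV$)
  read b, top V: go to q_3, push ε → (q_3, a, WVWVWV$)
  read a, top W: go to q_1, push WW → (q_1, ε, WWVWVWV$)
All input consumed in state q_1 with stack WWVWVWV$.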